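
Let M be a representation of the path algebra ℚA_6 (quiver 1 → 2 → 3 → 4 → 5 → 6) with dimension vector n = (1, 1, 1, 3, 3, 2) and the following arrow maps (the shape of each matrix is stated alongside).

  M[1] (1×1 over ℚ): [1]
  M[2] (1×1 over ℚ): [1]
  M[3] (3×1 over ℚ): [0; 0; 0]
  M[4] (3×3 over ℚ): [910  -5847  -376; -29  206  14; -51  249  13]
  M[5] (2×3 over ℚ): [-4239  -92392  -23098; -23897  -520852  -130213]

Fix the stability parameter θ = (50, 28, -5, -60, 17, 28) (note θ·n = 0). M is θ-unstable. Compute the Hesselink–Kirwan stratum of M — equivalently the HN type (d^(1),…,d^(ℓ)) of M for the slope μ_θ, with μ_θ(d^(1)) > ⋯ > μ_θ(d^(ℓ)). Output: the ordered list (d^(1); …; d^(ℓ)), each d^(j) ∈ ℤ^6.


Interval decomposition of M: I[1,3], I[4,5], I[4,6]^2.
HN type (ℓ=4): μ^(1)=28; μ^(2)=73/3; μ^(3)=17; μ^(4)=-60

((0, 0, 0, 0, 0, 2); (1, 1, 1, 0, 0, 0); (0, 0, 0, 0, 3, 0); (0, 0, 0, 3, 0, 0))


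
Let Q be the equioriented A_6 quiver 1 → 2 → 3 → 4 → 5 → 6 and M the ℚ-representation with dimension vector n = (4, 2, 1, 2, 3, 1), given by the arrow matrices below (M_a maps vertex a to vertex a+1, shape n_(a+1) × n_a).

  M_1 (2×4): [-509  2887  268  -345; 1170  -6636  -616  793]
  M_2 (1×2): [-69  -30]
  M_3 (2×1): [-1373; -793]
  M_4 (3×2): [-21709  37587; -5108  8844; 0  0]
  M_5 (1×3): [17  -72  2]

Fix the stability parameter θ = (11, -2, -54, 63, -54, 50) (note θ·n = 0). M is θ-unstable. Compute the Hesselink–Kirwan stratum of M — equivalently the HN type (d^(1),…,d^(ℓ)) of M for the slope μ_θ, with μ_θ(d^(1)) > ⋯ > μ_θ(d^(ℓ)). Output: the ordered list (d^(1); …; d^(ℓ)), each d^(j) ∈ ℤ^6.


Barcode: M ≅ I[1,1]^2, I[1,2], I[1,6], I[4,4], I[5,5]^2. HN layers by μ_θ (6 steps, strictly decreasing):
  μ^(1)=63; μ^(2)=50; μ^(3)=11; μ^(4)=9/2; μ^(5)=-15; μ^(6)=-54

((0, 0, 0, 1, 0, 0); (0, 0, 0, 0, 0, 1); (2, 0, 0, 0, 0, 0); (1, 1, 0, 1, 1, 0); (1, 1, 1, 0, 0, 0); (0, 0, 0, 0, 2, 0))


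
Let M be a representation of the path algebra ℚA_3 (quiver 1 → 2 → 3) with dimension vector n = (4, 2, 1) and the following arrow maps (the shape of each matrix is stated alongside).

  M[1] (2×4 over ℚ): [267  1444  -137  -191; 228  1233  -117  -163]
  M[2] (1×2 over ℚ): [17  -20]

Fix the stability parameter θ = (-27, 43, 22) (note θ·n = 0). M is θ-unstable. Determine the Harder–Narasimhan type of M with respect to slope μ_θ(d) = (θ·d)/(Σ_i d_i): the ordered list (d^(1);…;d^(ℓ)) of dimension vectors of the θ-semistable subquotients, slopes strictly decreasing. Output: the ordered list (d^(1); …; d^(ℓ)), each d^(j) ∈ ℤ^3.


Barcode: M ≅ I[1,1]^2, I[1,2], I[1,3]. HN layers by μ_θ (3 steps, strictly decreasing):
  μ^(1)=43; μ^(2)=65/2; μ^(3)=-27

((0, 1, 0); (0, 1, 1); (4, 0, 0))


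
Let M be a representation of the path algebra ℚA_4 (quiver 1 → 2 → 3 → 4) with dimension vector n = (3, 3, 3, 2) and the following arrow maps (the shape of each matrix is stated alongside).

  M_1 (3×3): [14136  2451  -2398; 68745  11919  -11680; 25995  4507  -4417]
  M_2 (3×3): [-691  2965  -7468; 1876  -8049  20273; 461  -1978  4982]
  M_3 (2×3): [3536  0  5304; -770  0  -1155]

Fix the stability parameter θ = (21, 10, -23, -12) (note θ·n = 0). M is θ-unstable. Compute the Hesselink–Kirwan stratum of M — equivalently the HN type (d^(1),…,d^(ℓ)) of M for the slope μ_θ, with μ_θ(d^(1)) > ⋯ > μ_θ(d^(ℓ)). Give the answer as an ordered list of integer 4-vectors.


Interval decomposition of M: I[1,3]^2, I[1,4], I[4,4].
HN type (ℓ=3): μ^(1)=8/3; μ^(2)=-1; μ^(3)=-12

((2, 2, 2, 0); (1, 1, 1, 1); (0, 0, 0, 1))


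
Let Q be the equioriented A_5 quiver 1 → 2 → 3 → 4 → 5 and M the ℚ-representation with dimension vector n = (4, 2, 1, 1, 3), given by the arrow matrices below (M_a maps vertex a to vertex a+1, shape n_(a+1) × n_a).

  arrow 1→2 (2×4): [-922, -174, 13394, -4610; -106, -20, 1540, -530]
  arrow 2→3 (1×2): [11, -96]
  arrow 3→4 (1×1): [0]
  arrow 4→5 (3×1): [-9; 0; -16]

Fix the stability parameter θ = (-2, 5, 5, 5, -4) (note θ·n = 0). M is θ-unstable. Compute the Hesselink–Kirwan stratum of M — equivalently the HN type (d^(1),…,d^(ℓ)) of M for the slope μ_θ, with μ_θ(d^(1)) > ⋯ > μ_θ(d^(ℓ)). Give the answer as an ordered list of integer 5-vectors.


Via rank(M_{q-1}∘⋯∘M_p): M ≅ I[1,1]^2, I[1,2], I[1,3], I[4,5], I[5,5]^2.
μ_θ-semistable layers: μ^(1)=5; μ^(2)=1/2; μ^(3)=-2; μ^(4)=-4

((0, 2, 1, 0, 0); (0, 0, 0, 1, 1); (4, 0, 0, 0, 0); (0, 0, 0, 0, 2))


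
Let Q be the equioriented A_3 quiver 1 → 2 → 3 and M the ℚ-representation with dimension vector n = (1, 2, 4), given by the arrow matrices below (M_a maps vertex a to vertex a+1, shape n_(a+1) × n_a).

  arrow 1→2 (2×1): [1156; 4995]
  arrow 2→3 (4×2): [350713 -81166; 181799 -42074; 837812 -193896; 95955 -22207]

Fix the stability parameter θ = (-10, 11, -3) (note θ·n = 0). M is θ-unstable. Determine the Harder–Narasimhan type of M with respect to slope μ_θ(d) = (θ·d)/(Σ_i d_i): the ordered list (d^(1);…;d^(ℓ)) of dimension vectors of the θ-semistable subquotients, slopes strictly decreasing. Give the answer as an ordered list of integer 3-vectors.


Barcode: M ≅ I[1,3], I[2,3], I[3,3]^2. HN layers by μ_θ (3 steps, strictly decreasing):
  μ^(1)=4; μ^(2)=-3; μ^(3)=-10

((0, 2, 2); (0, 0, 2); (1, 0, 0))


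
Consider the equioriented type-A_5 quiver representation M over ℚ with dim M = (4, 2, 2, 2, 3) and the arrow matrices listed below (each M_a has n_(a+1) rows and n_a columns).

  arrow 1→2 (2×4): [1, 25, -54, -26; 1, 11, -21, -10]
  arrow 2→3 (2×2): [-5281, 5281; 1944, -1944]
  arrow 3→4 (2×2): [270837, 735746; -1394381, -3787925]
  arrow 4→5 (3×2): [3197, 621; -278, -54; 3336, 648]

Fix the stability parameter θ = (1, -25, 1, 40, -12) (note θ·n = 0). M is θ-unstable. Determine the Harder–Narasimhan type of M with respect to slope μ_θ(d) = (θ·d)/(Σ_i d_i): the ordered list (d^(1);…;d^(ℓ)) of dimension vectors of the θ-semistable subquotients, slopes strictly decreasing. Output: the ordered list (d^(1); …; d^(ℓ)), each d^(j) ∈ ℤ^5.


Barcode: M ≅ I[1,1]^2, I[1,2], I[1,4], I[3,5], I[5,5]^2. HN layers by μ_θ (4 steps, strictly decreasing):
  μ^(1)=40; μ^(2)=14; μ^(3)=1; μ^(4)=-12

((0, 0, 0, 1, 0); (0, 0, 0, 1, 1); (2, 0, 2, 0, 0); (2, 2, 0, 0, 2))


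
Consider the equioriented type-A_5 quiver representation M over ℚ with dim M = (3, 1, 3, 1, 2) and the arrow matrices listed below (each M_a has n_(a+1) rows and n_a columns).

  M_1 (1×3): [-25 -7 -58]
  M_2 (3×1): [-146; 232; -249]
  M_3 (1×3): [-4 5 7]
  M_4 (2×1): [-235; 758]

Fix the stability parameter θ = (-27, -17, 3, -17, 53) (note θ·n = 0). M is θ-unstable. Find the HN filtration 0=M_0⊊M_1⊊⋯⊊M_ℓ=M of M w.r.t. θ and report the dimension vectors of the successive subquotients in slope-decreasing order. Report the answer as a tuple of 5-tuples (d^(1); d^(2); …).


Barcode: M ≅ I[1,1]^2, I[1,5], I[3,3]^2, I[5,5]. HN layers by μ_θ (5 steps, strictly decreasing):
  μ^(1)=53; μ^(2)=3; μ^(3)=-7; μ^(4)=-17; μ^(5)=-27

((0, 0, 0, 0, 2); (0, 0, 2, 0, 0); (0, 0, 1, 1, 0); (0, 1, 0, 0, 0); (3, 0, 0, 0, 0))


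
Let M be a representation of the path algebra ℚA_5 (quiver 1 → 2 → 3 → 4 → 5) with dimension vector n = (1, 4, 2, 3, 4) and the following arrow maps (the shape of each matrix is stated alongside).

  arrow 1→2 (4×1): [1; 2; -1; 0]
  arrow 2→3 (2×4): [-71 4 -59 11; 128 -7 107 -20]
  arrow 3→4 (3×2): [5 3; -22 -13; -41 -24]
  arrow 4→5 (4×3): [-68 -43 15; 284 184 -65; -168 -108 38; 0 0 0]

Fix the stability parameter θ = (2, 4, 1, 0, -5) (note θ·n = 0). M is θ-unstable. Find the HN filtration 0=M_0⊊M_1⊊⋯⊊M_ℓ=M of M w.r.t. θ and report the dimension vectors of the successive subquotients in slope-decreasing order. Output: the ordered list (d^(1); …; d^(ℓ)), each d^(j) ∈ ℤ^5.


Via rank(M_{q-1}∘⋯∘M_p): M ≅ I[1,5], I[2,2]^2, I[2,5], I[4,4], I[5,5]^2.
μ_θ-semistable layers: μ^(1)=4; μ^(2)=2/5; μ^(3)=0; μ^(4)=-5

((0, 2, 0, 0, 0); (1, 1, 1, 1, 1); (0, 1, 1, 2, 1); (0, 0, 0, 0, 2))


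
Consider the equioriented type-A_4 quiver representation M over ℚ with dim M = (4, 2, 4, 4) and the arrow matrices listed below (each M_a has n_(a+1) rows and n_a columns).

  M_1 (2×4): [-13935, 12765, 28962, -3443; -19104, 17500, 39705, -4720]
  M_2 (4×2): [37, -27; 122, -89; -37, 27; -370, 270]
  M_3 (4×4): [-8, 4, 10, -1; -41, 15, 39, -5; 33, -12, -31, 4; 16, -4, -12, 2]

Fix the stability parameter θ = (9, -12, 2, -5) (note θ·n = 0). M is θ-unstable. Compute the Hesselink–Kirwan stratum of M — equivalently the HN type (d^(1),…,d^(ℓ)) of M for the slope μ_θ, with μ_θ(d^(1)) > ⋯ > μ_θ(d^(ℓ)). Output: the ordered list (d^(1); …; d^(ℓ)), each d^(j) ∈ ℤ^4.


Interval decomposition of M: I[1,1]^2, I[1,3], I[1,4], I[3,4]^2, I[4,4].
HN type (ℓ=4): μ^(1)=9; μ^(2)=2; μ^(3)=-3/2; μ^(4)=-5

((2, 0, 0, 0); (0, 0, 1, 0); (2, 2, 3, 3); (0, 0, 0, 1))


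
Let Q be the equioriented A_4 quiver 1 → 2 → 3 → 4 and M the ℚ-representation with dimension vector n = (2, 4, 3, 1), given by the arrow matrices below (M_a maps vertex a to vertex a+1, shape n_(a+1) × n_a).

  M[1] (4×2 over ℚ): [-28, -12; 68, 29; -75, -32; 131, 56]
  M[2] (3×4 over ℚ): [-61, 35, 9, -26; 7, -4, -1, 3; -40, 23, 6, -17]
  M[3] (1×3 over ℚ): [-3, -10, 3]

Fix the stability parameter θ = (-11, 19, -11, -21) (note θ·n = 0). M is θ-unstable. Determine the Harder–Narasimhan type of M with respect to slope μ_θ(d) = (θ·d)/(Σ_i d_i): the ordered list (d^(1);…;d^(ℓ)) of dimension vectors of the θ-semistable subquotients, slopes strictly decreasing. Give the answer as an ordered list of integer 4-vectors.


Interval decomposition of M: I[1,2], I[1,3], I[2,2], I[2,4], I[3,3].
HN type (ℓ=4): μ^(1)=19; μ^(2)=4; μ^(3)=-13/3; μ^(4)=-11

((0, 2, 0, 0); (0, 1, 1, 0); (0, 1, 1, 1); (2, 0, 1, 0))


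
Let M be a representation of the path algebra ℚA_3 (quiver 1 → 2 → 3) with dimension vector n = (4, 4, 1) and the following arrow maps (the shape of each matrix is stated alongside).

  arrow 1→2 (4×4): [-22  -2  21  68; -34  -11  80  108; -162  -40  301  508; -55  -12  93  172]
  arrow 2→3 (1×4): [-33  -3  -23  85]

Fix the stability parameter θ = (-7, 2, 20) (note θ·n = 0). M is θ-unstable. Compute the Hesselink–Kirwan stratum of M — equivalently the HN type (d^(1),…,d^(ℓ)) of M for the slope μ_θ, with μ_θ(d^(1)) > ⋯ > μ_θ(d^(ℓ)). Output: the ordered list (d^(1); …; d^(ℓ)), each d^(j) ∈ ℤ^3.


Via rank(M_{q-1}∘⋯∘M_p): M ≅ I[1,1], I[1,2]^2, I[1,3], I[2,2].
μ_θ-semistable layers: μ^(1)=20; μ^(2)=2; μ^(3)=-7

((0, 0, 1); (0, 4, 0); (4, 0, 0))


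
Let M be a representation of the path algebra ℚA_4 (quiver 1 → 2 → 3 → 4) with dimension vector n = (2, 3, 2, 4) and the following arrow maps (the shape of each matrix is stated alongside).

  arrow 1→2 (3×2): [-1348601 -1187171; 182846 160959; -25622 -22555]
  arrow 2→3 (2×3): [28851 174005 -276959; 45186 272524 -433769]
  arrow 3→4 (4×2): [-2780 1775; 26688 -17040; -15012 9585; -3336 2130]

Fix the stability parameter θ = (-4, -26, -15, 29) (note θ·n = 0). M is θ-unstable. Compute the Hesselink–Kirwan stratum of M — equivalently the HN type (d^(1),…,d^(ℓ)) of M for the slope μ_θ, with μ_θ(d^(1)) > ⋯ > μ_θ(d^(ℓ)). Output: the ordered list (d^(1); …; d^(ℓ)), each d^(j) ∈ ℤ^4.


Interval decomposition of M: I[1,3], I[1,4], I[2,2], I[4,4]^3.
HN type (ℓ=3): μ^(1)=29; μ^(2)=-15; μ^(3)=-26

((0, 0, 0, 4); (2, 2, 2, 0); (0, 1, 0, 0))


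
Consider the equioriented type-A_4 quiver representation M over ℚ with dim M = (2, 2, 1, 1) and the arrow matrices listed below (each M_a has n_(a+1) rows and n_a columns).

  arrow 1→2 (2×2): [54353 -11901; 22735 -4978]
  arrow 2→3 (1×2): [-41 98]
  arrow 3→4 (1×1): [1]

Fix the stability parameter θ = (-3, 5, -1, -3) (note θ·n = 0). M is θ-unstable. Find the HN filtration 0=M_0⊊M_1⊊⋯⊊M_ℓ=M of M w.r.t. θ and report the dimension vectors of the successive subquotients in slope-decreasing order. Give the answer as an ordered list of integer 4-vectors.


Via rank(M_{q-1}∘⋯∘M_p): M ≅ I[1,2], I[1,4].
μ_θ-semistable layers: μ^(1)=5; μ^(2)=1/3; μ^(3)=-3

((0, 1, 0, 0); (0, 1, 1, 1); (2, 0, 0, 0))


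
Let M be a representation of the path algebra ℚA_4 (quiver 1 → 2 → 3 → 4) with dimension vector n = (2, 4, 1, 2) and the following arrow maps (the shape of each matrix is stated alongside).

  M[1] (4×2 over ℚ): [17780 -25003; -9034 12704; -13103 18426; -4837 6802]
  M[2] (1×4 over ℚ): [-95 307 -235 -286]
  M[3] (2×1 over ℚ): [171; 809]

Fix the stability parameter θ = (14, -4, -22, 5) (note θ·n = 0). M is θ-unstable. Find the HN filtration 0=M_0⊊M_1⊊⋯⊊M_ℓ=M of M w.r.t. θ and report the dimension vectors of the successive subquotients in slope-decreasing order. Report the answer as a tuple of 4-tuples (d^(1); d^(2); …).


Via rank(M_{q-1}∘⋯∘M_p): M ≅ I[1,2], I[1,4], I[2,2]^2, I[4,4].
μ_θ-semistable layers: μ^(1)=5; μ^(2)=-4

((1, 1, 0, 2); (1, 3, 1, 0))


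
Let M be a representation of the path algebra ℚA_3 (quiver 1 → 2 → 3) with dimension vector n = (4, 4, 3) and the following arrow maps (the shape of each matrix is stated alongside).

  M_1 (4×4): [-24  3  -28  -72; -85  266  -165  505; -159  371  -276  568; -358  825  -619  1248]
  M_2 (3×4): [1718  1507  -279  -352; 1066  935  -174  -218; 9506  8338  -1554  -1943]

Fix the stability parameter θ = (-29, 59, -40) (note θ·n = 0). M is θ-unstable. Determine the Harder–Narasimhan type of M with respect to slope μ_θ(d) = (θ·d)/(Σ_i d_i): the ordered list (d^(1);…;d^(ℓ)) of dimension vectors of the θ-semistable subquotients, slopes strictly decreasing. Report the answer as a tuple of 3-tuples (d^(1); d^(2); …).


Interval decomposition of M: I[1,2], I[1,3]^3.
HN type (ℓ=3): μ^(1)=59; μ^(2)=19/2; μ^(3)=-29

((0, 1, 0); (0, 3, 3); (4, 0, 0))


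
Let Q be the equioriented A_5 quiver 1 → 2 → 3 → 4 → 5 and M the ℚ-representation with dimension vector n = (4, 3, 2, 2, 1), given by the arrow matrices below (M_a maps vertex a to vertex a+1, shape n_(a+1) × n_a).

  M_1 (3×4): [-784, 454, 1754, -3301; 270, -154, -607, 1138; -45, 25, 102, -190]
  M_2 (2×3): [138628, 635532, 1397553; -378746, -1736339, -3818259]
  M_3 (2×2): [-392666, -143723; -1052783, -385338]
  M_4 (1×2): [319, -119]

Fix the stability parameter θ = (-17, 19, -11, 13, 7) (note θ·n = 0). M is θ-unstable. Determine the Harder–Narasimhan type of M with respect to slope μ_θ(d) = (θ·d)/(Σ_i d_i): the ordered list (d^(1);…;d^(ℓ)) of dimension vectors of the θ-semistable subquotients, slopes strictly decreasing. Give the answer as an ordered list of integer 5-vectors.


Interval decomposition of M: I[1,1], I[1,2], I[1,4], I[1,5].
HN type (ℓ=5): μ^(1)=19; μ^(2)=13; μ^(3)=10; μ^(4)=4; μ^(5)=-17

((0, 1, 0, 0, 0); (0, 0, 0, 1, 0); (0, 0, 0, 1, 1); (0, 2, 2, 0, 0); (4, 0, 0, 0, 0))


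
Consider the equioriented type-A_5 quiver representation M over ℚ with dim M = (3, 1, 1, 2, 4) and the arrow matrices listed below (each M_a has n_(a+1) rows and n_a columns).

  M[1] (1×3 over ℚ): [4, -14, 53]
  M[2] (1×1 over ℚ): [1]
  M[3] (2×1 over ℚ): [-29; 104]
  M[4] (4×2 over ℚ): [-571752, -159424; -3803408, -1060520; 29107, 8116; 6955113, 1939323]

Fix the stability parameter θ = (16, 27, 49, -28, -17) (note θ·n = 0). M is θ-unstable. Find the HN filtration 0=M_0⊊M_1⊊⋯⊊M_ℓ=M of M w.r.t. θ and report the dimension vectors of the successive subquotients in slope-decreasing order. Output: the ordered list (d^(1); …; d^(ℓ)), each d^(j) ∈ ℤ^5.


Via rank(M_{q-1}∘⋯∘M_p): M ≅ I[1,1]^2, I[1,5], I[4,5], I[5,5]^2.
μ_θ-semistable layers: μ^(1)=16; μ^(2)=47/5; μ^(3)=-17; μ^(4)=-28

((2, 0, 0, 0, 0); (1, 1, 1, 1, 1); (0, 0, 0, 0, 3); (0, 0, 0, 1, 0))


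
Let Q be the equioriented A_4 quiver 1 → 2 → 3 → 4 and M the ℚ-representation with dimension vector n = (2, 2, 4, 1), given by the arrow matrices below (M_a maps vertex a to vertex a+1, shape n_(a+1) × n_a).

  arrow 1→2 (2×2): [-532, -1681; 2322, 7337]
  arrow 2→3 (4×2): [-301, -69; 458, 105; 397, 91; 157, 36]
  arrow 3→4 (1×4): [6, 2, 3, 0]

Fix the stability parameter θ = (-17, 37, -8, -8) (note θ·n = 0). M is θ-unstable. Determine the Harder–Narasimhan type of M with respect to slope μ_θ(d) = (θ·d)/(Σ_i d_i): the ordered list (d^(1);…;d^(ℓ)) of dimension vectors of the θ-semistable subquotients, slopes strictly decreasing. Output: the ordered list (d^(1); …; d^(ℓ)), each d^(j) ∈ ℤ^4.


Via rank(M_{q-1}∘⋯∘M_p): M ≅ I[1,3], I[1,4], I[3,3]^2.
μ_θ-semistable layers: μ^(1)=29/2; μ^(2)=7; μ^(3)=-8; μ^(4)=-17

((0, 1, 1, 0); (0, 1, 1, 1); (0, 0, 2, 0); (2, 0, 0, 0))


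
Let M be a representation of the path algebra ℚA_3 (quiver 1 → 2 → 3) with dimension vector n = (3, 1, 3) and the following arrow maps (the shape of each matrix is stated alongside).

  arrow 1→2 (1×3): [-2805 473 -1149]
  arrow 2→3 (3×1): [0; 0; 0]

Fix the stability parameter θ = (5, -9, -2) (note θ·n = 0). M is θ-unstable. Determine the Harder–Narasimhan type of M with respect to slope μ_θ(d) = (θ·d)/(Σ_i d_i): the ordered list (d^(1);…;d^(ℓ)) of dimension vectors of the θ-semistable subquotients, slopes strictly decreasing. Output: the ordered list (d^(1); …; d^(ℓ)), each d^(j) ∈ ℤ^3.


Barcode: M ≅ I[1,1]^2, I[1,2], I[3,3]^3. HN layers by μ_θ (2 steps, strictly decreasing):
  μ^(1)=5; μ^(2)=-2

((2, 0, 0); (1, 1, 3))


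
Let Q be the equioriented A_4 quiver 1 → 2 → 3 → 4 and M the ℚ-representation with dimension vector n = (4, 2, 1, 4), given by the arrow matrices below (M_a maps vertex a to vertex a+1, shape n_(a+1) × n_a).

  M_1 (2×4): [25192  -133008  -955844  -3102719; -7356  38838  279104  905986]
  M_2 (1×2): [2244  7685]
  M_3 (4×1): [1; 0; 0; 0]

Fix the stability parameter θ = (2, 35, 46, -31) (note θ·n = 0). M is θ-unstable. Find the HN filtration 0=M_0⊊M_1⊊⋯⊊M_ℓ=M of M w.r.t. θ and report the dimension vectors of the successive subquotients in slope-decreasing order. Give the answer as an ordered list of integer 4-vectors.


Interval decomposition of M: I[1,1]^2, I[1,2], I[1,4], I[4,4]^3.
HN type (ℓ=4): μ^(1)=35; μ^(2)=50/3; μ^(3)=2; μ^(4)=-31

((0, 1, 0, 0); (0, 1, 1, 1); (4, 0, 0, 0); (0, 0, 0, 3))


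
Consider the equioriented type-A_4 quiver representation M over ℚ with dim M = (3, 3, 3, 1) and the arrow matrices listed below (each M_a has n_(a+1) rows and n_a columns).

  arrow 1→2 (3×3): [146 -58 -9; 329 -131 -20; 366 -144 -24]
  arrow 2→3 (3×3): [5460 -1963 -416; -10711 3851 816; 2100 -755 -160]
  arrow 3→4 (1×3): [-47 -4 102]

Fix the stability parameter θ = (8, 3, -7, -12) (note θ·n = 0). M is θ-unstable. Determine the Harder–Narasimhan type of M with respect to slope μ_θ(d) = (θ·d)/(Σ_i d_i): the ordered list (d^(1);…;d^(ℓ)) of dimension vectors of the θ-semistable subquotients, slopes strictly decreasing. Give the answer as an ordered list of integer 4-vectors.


Barcode: M ≅ I[1,2], I[1,3], I[1,4], I[3,3]. HN layers by μ_θ (4 steps, strictly decreasing):
  μ^(1)=11/2; μ^(2)=4/3; μ^(3)=-2; μ^(4)=-7

((1, 1, 0, 0); (1, 1, 1, 0); (1, 1, 1, 1); (0, 0, 1, 0))


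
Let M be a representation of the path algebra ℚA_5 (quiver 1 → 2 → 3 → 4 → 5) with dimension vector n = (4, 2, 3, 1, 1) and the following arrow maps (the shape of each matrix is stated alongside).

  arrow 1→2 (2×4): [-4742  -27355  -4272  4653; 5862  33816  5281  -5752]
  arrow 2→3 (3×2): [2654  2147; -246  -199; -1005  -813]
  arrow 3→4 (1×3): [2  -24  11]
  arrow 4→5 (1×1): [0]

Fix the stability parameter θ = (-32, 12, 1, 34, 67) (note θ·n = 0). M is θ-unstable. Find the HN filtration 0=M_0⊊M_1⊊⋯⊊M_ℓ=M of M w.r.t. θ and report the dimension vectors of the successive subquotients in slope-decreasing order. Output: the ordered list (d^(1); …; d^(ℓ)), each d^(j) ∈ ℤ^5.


Barcode: M ≅ I[1,1]^2, I[1,3], I[1,4], I[3,3], I[5,5]. HN layers by μ_θ (5 steps, strictly decreasing):
  μ^(1)=67; μ^(2)=34; μ^(3)=13/2; μ^(4)=1; μ^(5)=-32

((0, 0, 0, 0, 1); (0, 0, 0, 1, 0); (0, 2, 2, 0, 0); (0, 0, 1, 0, 0); (4, 0, 0, 0, 0))


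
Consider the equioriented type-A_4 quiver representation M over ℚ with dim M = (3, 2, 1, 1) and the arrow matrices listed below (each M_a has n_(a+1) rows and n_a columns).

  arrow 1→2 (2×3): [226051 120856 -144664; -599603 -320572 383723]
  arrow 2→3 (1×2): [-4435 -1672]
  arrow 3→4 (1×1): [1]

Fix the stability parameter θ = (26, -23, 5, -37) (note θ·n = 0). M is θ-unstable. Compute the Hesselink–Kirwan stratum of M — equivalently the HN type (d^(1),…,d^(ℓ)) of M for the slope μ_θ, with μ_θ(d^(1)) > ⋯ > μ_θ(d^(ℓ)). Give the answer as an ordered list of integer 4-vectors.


Interval decomposition of M: I[1,1], I[1,2], I[1,4].
HN type (ℓ=3): μ^(1)=26; μ^(2)=3/2; μ^(3)=-29/4

((1, 0, 0, 0); (1, 1, 0, 0); (1, 1, 1, 1))


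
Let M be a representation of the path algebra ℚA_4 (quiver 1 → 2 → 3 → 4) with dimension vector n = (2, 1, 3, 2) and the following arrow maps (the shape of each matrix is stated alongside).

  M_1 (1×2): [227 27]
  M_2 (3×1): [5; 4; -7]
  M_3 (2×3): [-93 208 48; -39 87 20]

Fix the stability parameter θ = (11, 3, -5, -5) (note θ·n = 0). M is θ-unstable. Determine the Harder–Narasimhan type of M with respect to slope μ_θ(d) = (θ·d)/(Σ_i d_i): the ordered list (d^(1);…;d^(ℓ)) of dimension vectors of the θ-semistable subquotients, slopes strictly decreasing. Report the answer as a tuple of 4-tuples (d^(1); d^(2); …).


Interval decomposition of M: I[1,1], I[1,4], I[3,3], I[3,4].
HN type (ℓ=3): μ^(1)=11; μ^(2)=1; μ^(3)=-5

((1, 0, 0, 0); (1, 1, 1, 1); (0, 0, 2, 1))


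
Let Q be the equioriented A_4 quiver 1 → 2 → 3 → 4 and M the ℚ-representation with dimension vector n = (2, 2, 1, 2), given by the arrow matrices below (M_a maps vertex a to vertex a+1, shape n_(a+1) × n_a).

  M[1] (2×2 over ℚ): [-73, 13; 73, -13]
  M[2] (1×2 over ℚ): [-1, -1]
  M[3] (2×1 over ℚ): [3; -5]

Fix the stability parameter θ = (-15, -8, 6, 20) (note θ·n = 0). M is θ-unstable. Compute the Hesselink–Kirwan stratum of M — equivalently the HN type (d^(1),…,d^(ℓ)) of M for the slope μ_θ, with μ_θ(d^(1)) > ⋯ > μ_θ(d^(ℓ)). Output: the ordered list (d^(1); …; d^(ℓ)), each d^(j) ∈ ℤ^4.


Via rank(M_{q-1}∘⋯∘M_p): M ≅ I[1,1], I[1,2], I[2,4], I[4,4].
μ_θ-semistable layers: μ^(1)=20; μ^(2)=6; μ^(3)=-8; μ^(4)=-15

((0, 0, 0, 2); (0, 0, 1, 0); (0, 2, 0, 0); (2, 0, 0, 0))


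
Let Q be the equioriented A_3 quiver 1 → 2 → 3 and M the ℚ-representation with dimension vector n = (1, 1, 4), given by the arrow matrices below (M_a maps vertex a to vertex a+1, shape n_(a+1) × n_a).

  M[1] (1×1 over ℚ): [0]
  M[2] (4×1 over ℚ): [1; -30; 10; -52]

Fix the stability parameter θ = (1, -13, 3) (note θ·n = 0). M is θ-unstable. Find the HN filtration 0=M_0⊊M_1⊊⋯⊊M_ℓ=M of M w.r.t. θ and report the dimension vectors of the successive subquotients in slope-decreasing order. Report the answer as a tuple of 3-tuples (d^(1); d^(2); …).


Barcode: M ≅ I[1,1], I[2,3], I[3,3]^3. HN layers by μ_θ (3 steps, strictly decreasing):
  μ^(1)=3; μ^(2)=1; μ^(3)=-13

((0, 0, 4); (1, 0, 0); (0, 1, 0))


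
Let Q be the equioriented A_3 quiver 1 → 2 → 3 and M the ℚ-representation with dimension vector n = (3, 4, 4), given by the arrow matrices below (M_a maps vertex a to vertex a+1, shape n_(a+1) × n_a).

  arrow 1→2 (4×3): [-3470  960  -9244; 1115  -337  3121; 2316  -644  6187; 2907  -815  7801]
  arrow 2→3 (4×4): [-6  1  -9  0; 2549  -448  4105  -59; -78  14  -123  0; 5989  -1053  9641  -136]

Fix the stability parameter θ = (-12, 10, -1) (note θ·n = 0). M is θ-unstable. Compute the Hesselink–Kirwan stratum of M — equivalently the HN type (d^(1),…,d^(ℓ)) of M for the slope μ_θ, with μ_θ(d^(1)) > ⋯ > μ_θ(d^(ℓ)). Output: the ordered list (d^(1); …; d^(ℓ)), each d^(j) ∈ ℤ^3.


Via rank(M_{q-1}∘⋯∘M_p): M ≅ I[1,3]^3, I[2,3].
μ_θ-semistable layers: μ^(1)=9/2; μ^(2)=-12

((0, 4, 4); (3, 0, 0))


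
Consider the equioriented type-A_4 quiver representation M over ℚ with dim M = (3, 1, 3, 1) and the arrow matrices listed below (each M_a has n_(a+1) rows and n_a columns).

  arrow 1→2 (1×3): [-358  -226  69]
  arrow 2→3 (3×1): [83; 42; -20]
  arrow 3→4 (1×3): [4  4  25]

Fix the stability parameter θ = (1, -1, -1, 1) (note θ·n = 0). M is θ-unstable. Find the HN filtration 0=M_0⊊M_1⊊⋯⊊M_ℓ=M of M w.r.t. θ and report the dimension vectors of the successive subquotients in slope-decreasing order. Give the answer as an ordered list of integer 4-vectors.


Via rank(M_{q-1}∘⋯∘M_p): M ≅ I[1,1]^2, I[1,3], I[3,3], I[3,4].
μ_θ-semistable layers: μ^(1)=1; μ^(2)=-1/3; μ^(3)=-1

((2, 0, 0, 1); (1, 1, 1, 0); (0, 0, 2, 0))


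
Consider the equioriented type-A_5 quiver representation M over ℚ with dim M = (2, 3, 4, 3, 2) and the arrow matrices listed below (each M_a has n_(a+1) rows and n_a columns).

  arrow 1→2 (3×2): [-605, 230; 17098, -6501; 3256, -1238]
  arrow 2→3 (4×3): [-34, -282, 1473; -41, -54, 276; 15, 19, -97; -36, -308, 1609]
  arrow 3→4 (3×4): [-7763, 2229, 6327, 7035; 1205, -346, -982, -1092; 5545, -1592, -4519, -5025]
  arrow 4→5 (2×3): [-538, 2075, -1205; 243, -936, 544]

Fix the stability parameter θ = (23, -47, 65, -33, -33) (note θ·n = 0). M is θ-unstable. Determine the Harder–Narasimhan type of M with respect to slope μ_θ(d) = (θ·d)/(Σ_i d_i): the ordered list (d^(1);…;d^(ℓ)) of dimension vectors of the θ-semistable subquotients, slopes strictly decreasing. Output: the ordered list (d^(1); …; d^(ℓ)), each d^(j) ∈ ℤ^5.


Barcode: M ≅ I[1,5]^2, I[2,4], I[3,3]. HN layers by μ_θ (5 steps, strictly decreasing):
  μ^(1)=65; μ^(2)=16; μ^(3)=-1/3; μ^(4)=-12; μ^(5)=-47

((0, 0, 1, 0, 0); (0, 0, 1, 1, 0); (0, 0, 2, 2, 2); (2, 2, 0, 0, 0); (0, 1, 0, 0, 0))


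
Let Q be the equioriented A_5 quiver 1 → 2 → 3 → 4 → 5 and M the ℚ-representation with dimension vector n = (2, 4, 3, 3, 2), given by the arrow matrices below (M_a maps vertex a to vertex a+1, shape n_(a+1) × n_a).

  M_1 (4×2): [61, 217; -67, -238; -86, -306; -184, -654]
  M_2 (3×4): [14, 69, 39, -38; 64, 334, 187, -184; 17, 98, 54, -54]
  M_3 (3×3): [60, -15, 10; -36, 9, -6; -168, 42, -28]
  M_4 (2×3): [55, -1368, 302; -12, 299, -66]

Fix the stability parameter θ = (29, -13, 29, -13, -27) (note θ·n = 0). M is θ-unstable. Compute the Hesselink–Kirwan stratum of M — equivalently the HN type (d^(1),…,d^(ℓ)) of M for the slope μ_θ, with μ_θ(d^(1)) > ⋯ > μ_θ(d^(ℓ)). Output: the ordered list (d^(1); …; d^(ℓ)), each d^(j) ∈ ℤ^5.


Via rank(M_{q-1}∘⋯∘M_p): M ≅ I[1,3], I[1,5], I[2,2], I[2,3], I[4,4], I[4,5].
μ_θ-semistable layers: μ^(1)=29; μ^(2)=8; μ^(3)=1; μ^(4)=-13; μ^(5)=-20

((0, 0, 2, 0, 0); (1, 1, 0, 0, 0); (1, 1, 1, 1, 1); (0, 2, 0, 1, 0); (0, 0, 0, 1, 1))


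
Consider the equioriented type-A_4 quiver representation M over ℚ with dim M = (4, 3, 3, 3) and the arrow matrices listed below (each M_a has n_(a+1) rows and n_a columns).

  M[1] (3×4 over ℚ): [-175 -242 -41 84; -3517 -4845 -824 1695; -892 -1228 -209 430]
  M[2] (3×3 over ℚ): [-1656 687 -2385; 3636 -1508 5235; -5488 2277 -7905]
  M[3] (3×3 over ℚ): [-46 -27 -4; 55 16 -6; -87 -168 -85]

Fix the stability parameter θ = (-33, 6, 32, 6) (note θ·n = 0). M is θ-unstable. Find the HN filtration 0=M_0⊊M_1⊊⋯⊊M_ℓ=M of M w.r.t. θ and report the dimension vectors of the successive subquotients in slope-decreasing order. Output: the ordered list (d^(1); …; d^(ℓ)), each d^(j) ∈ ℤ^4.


Via rank(M_{q-1}∘⋯∘M_p): M ≅ I[1,1], I[1,2], I[1,4]^2, I[3,4].
μ_θ-semistable layers: μ^(1)=19; μ^(2)=6; μ^(3)=-33

((0, 0, 3, 3); (0, 3, 0, 0); (4, 0, 0, 0))


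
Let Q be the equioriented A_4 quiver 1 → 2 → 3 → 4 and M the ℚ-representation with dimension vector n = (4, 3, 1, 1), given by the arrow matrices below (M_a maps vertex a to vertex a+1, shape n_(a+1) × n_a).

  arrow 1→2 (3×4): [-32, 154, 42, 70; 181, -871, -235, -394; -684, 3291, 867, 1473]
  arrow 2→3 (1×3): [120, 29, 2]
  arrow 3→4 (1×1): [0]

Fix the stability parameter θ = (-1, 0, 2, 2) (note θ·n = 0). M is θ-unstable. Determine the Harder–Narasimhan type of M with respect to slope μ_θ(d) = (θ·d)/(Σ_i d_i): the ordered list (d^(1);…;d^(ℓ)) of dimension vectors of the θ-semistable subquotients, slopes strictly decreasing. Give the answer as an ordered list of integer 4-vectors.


Via rank(M_{q-1}∘⋯∘M_p): M ≅ I[1,1]^2, I[1,2], I[1,3], I[2,2], I[4,4].
μ_θ-semistable layers: μ^(1)=2; μ^(2)=0; μ^(3)=-1

((0, 0, 1, 1); (0, 3, 0, 0); (4, 0, 0, 0))


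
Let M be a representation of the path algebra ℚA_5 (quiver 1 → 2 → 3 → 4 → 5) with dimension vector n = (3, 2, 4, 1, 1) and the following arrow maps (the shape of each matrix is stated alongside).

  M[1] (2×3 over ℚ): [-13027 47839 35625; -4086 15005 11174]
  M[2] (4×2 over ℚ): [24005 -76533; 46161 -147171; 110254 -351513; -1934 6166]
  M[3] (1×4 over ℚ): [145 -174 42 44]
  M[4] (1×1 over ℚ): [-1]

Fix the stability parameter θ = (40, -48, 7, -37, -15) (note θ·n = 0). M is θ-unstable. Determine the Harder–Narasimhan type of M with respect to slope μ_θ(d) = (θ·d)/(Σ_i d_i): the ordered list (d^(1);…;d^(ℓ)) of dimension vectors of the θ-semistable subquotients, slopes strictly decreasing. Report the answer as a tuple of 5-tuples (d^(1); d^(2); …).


Interval decomposition of M: I[1,1], I[1,3], I[1,5], I[3,3]^2.
HN type (ℓ=4): μ^(1)=40; μ^(2)=7; μ^(3)=-4; μ^(4)=-53/5

((1, 0, 0, 0, 0); (0, 0, 3, 0, 0); (1, 1, 0, 0, 0); (1, 1, 1, 1, 1))


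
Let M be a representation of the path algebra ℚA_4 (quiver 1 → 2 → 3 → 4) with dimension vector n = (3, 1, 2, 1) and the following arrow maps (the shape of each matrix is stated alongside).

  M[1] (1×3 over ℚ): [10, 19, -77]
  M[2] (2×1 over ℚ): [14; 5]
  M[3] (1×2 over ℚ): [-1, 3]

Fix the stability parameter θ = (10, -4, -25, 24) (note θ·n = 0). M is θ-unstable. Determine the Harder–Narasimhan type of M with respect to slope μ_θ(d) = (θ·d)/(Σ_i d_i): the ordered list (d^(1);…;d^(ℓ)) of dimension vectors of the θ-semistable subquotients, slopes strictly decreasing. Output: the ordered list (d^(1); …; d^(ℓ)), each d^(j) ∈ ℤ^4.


Interval decomposition of M: I[1,1]^2, I[1,4], I[3,3].
HN type (ℓ=4): μ^(1)=24; μ^(2)=10; μ^(3)=-19/3; μ^(4)=-25

((0, 0, 0, 1); (2, 0, 0, 0); (1, 1, 1, 0); (0, 0, 1, 0))


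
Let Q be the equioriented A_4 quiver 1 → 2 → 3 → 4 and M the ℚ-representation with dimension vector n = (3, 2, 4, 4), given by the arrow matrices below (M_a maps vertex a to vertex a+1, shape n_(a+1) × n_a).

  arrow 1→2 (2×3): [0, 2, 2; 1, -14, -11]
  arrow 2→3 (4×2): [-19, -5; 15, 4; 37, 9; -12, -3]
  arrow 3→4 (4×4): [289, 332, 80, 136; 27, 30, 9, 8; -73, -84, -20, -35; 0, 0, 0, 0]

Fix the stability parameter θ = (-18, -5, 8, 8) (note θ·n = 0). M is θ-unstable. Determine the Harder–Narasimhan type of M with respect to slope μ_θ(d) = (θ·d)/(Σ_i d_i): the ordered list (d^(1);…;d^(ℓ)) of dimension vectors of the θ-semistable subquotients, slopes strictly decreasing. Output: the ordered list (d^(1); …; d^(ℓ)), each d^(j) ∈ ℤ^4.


Barcode: M ≅ I[1,1], I[1,4]^2, I[3,3], I[3,4], I[4,4]. HN layers by μ_θ (3 steps, strictly decreasing):
  μ^(1)=8; μ^(2)=-5; μ^(3)=-18

((0, 0, 4, 4); (0, 2, 0, 0); (3, 0, 0, 0))


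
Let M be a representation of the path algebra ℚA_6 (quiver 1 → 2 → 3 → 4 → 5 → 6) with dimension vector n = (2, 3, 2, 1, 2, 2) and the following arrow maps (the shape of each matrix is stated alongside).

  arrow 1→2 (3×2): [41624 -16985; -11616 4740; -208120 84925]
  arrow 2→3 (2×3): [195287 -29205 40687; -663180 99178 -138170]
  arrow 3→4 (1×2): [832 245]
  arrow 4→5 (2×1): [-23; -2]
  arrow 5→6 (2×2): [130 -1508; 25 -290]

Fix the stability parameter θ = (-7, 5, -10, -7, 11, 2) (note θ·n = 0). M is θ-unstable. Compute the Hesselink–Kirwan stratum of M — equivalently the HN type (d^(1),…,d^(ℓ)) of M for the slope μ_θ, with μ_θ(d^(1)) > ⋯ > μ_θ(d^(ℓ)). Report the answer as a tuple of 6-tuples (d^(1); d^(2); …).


Interval decomposition of M: I[1,1], I[1,6], I[2,2], I[2,3], I[5,5], I[6,6].
HN type (ℓ=7): μ^(1)=11; μ^(2)=13/2; μ^(3)=5; μ^(4)=2; μ^(5)=-5/2; μ^(6)=-4; μ^(7)=-7

((0, 0, 0, 0, 1, 0); (0, 0, 0, 0, 1, 1); (0, 1, 0, 0, 0, 0); (0, 0, 0, 0, 0, 1); (0, 1, 1, 0, 0, 0); (0, 1, 1, 1, 0, 0); (2, 0, 0, 0, 0, 0))


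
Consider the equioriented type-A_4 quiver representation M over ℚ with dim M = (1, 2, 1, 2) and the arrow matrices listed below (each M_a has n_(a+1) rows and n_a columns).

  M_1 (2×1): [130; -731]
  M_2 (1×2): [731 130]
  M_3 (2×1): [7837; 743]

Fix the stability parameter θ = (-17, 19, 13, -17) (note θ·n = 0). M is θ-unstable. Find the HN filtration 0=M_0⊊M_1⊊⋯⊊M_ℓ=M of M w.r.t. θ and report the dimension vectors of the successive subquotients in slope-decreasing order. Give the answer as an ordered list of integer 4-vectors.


Barcode: M ≅ I[1,2], I[2,4], I[4,4]. HN layers by μ_θ (3 steps, strictly decreasing):
  μ^(1)=19; μ^(2)=5; μ^(3)=-17

((0, 1, 0, 0); (0, 1, 1, 1); (1, 0, 0, 1))


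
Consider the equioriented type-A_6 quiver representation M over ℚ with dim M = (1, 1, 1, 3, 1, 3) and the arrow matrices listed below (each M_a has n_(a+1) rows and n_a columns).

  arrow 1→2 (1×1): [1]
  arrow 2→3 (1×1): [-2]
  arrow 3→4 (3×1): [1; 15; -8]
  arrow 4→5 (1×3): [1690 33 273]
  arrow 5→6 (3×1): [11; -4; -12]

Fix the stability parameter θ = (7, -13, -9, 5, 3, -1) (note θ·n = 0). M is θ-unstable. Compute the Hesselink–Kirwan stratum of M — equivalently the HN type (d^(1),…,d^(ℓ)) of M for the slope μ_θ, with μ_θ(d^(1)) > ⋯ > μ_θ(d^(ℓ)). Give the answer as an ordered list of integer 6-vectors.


Barcode: M ≅ I[1,6], I[4,4]^2, I[6,6]^2. HN layers by μ_θ (4 steps, strictly decreasing):
  μ^(1)=5; μ^(2)=7/3; μ^(3)=-1; μ^(4)=-5

((0, 0, 0, 2, 0, 0); (0, 0, 0, 1, 1, 1); (0, 0, 0, 0, 0, 2); (1, 1, 1, 0, 0, 0))


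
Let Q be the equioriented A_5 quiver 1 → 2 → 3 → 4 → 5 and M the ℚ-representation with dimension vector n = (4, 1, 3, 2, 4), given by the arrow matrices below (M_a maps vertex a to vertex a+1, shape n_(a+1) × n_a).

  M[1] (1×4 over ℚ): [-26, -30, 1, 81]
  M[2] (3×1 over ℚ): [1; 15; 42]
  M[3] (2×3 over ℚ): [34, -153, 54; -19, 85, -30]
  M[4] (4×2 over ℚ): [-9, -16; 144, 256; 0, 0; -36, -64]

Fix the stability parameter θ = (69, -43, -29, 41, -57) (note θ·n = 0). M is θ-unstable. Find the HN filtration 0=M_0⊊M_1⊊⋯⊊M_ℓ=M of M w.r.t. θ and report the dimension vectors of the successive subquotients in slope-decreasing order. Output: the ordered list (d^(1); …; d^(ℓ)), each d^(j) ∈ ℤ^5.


Barcode: M ≅ I[1,1]^3, I[1,5], I[3,3], I[3,4], I[5,5]^3. HN layers by μ_θ (5 steps, strictly decreasing):
  μ^(1)=69; μ^(2)=41; μ^(3)=-19/5; μ^(4)=-29; μ^(5)=-57

((3, 0, 0, 0, 0); (0, 0, 0, 1, 0); (1, 1, 1, 1, 1); (0, 0, 2, 0, 0); (0, 0, 0, 0, 3))


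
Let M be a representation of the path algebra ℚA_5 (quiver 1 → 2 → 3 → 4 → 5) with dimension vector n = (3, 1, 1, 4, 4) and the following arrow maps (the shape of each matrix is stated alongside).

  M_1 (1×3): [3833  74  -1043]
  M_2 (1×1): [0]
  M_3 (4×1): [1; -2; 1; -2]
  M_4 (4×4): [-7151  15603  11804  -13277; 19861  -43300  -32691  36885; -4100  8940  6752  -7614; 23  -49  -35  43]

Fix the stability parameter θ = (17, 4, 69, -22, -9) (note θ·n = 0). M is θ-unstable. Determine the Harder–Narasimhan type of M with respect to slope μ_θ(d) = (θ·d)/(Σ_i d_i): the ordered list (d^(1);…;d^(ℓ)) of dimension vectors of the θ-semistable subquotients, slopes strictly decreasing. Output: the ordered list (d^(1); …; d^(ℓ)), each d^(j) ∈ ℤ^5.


Barcode: M ≅ I[1,1]^2, I[1,2], I[3,5], I[4,5]^3. HN layers by μ_θ (5 steps, strictly decreasing):
  μ^(1)=17; μ^(2)=38/3; μ^(3)=21/2; μ^(4)=-9; μ^(5)=-22

((2, 0, 0, 0, 0); (0, 0, 1, 1, 1); (1, 1, 0, 0, 0); (0, 0, 0, 0, 3); (0, 0, 0, 3, 0))


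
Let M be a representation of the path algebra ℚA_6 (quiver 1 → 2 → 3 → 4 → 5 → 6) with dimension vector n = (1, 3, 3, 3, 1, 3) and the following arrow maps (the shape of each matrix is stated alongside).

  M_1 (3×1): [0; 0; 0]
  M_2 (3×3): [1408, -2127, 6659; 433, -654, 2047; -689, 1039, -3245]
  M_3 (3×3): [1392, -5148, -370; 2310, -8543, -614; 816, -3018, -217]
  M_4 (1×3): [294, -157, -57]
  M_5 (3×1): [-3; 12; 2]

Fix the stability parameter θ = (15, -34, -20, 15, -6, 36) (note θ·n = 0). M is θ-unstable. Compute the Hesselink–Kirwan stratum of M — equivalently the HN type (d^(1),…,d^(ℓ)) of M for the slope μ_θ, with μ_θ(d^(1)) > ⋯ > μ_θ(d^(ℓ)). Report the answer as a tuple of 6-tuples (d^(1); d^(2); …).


Via rank(M_{q-1}∘⋯∘M_p): M ≅ I[1,1], I[2,3], I[2,4], I[2,6], I[4,4], I[6,6]^2.
μ_θ-semistable layers: μ^(1)=36; μ^(2)=15; μ^(3)=9/2; μ^(4)=-20; μ^(5)=-34

((0, 0, 0, 0, 0, 3); (1, 0, 0, 2, 0, 0); (0, 0, 0, 1, 1, 0); (0, 0, 3, 0, 0, 0); (0, 3, 0, 0, 0, 0))


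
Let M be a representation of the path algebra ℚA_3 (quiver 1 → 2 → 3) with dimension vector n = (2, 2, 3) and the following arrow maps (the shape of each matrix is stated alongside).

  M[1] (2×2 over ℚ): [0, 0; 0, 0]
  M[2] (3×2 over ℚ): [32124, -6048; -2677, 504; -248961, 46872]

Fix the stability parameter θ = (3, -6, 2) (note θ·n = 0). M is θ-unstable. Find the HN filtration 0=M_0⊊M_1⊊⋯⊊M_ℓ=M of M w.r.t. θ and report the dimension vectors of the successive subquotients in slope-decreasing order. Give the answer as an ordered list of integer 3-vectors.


Interval decomposition of M: I[1,1]^2, I[2,2], I[2,3], I[3,3]^2.
HN type (ℓ=3): μ^(1)=3; μ^(2)=2; μ^(3)=-6

((2, 0, 0); (0, 0, 3); (0, 2, 0))


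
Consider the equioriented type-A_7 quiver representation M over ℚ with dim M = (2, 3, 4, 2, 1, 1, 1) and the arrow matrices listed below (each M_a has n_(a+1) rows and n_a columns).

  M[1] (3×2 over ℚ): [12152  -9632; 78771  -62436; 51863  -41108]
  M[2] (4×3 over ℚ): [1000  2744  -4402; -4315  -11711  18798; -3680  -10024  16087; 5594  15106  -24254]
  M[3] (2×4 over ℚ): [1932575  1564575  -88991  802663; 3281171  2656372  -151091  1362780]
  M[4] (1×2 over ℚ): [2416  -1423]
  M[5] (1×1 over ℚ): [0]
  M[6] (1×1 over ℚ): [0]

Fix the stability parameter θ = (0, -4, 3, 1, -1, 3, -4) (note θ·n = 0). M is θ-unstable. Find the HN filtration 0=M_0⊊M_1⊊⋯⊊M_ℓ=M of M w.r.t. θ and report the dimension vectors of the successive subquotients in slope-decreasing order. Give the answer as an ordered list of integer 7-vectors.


Interval decomposition of M: I[1,1], I[1,5], I[2,2], I[2,4], I[3,3]^2, I[6,6], I[7,7].
HN type (ℓ=6): μ^(1)=3; μ^(2)=2; μ^(3)=1; μ^(4)=0; μ^(5)=-2; μ^(6)=-4

((0, 0, 2, 0, 0, 1, 0); (0, 0, 1, 1, 0, 0, 0); (0, 0, 1, 1, 1, 0, 0); (1, 0, 0, 0, 0, 0, 0); (1, 1, 0, 0, 0, 0, 0); (0, 2, 0, 0, 0, 0, 1))


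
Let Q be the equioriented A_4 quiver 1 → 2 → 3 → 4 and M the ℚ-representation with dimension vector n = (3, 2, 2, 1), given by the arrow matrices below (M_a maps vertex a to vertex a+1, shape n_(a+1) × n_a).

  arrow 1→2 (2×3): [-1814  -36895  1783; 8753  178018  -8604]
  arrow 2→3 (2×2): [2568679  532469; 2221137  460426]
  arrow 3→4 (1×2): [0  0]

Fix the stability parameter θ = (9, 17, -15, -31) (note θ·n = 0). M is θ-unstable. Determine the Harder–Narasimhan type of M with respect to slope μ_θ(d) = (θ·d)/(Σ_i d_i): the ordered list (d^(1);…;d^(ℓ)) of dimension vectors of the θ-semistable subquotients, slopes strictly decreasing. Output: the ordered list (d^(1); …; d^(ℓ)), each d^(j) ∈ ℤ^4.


Barcode: M ≅ I[1,1], I[1,3]^2, I[4,4]. HN layers by μ_θ (3 steps, strictly decreasing):
  μ^(1)=9; μ^(2)=11/3; μ^(3)=-31

((1, 0, 0, 0); (2, 2, 2, 0); (0, 0, 0, 1))
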